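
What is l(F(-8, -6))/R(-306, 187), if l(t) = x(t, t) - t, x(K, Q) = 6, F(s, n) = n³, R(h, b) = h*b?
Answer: -37/9537 ≈ -0.0038796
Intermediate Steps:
R(h, b) = b*h
l(t) = 6 - t
l(F(-8, -6))/R(-306, 187) = (6 - 1*(-6)³)/((187*(-306))) = (6 - 1*(-216))/(-57222) = (6 + 216)*(-1/57222) = 222*(-1/57222) = -37/9537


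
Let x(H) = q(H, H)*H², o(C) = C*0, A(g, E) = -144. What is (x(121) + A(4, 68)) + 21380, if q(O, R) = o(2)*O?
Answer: 21236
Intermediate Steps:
o(C) = 0
q(O, R) = 0 (q(O, R) = 0*O = 0)
x(H) = 0 (x(H) = 0*H² = 0)
(x(121) + A(4, 68)) + 21380 = (0 - 144) + 21380 = -144 + 21380 = 21236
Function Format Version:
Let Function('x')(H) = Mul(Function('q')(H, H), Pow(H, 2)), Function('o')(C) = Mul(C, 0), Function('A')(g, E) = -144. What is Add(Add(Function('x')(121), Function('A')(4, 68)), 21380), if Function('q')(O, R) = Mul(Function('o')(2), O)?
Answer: 21236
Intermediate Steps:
Function('o')(C) = 0
Function('q')(O, R) = 0 (Function('q')(O, R) = Mul(0, O) = 0)
Function('x')(H) = 0 (Function('x')(H) = Mul(0, Pow(H, 2)) = 0)
Add(Add(Function('x')(121), Function('A')(4, 68)), 21380) = Add(Add(0, -144), 21380) = Add(-144, 21380) = 21236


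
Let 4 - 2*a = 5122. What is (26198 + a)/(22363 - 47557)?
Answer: -23639/25194 ≈ -0.93828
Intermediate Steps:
a = -2559 (a = 2 - ½*5122 = 2 - 2561 = -2559)
(26198 + a)/(22363 - 47557) = (26198 - 2559)/(22363 - 47557) = 23639/(-25194) = 23639*(-1/25194) = -23639/25194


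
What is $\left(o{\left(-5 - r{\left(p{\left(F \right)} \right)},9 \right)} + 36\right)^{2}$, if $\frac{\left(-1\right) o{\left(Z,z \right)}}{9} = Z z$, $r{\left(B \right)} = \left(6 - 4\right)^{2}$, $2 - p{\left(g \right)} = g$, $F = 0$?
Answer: $585225$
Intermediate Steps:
$p{\left(g \right)} = 2 - g$
$r{\left(B \right)} = 4$ ($r{\left(B \right)} = 2^{2} = 4$)
$o{\left(Z,z \right)} = - 9 Z z$
$\left(o{\left(-5 - r{\left(p{\left(F \right)} \right)},9 \right)} + 36\right)^{2} = \left(\left(-9\right) \left(-5 - 4\right) 9 + 36\right)^{2} = \left(\left(-9\right) \left(-9\right) 9 + 36\right)^{2} = \left(729 + 36\right)^{2} = 765^{2} = 585225$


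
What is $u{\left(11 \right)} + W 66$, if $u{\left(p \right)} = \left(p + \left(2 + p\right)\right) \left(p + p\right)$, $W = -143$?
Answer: $-8910$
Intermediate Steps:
$u{\left(p \right)} = 2 p \left(2 + 2 p\right)$ ($u{\left(p \right)} = \left(2 + 2 p\right) 2 p = 2 p \left(2 + 2 p\right)$)
$u{\left(11 \right)} + W 66 = 4 \cdot 11 \left(1 + 11\right) - 9438 = 4 \cdot 11 \cdot 12 - 9438 = 528 - 9438 = -8910$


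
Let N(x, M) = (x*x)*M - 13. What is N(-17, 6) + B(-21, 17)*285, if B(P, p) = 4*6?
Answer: 8561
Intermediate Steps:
N(x, M) = -13 + M*x² (N(x, M) = x²*M - 13 = M*x² - 13 = -13 + M*x²)
B(P, p) = 24
N(-17, 6) + B(-21, 17)*285 = (-13 + 6*(-17)²) + 24*285 = (-13 + 6*289) + 6840 = (-13 + 1734) + 6840 = 1721 + 6840 = 8561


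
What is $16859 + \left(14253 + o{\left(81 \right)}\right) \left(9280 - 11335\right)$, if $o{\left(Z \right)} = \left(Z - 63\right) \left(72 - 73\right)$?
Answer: $-29236066$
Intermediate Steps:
$o{\left(Z \right)} = 63 - Z$ ($o{\left(Z \right)} = \left(-63 + Z\right) \left(-1\right) = 63 - Z$)
$16859 + \left(14253 + o{\left(81 \right)}\right) \left(9280 - 11335\right) = 16859 + \left(14253 + \left(63 - 81\right)\right) \left(9280 - 11335\right) = 16859 + \left(14253 + \left(63 - 81\right)\right) \left(-2055\right) = 16859 + \left(14253 - 18\right) \left(-2055\right) = 16859 + 14235 \left(-2055\right) = 16859 - 29252925 = -29236066$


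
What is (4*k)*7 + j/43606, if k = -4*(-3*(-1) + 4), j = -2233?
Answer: -34189337/43606 ≈ -784.05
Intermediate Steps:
k = -28 (k = -4*(3 + 4) = -4*7 = -28)
(4*k)*7 + j/43606 = (4*(-28))*7 - 2233/43606 = -112*7 - 2233*1/43606 = -784 - 2233/43606 = -34189337/43606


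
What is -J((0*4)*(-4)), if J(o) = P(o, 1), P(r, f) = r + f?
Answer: -1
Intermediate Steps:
P(r, f) = f + r
J(o) = 1 + o
-J((0*4)*(-4)) = -(1 + (0*4)*(-4)) = -(1 + 0*(-4)) = -(1 + 0) = -1*1 = -1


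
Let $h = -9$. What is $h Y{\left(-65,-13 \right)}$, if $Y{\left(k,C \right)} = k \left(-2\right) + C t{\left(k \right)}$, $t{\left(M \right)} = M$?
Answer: $-8775$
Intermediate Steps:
$Y{\left(k,C \right)} = - 2 k + C k$ ($Y{\left(k,C \right)} = k \left(-2\right) + C k = - 2 k + C k$)
$h Y{\left(-65,-13 \right)} = - 9 \left(- 65 \left(-2 - 13\right)\right) = - 9 \left(\left(-65\right) \left(-15\right)\right) = \left(-9\right) 975 = -8775$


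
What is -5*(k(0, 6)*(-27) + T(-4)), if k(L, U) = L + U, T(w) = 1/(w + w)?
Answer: 6485/8 ≈ 810.63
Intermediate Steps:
T(w) = 1/(2*w)
-5*(k(0, 6)*(-27) + T(-4)) = -5*((0 + 6)*(-27) + (½)/(-4)) = -5*(6*(-27) + (½)*(-¼)) = -5*(-162 - ⅛) = -5*(-1297/8) = 6485/8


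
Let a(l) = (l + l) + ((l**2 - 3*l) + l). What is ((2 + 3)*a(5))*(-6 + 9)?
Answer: 375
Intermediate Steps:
a(l) = l**2 (a(l) = 2*l + (l**2 - 2*l) = l**2)
((2 + 3)*a(5))*(-6 + 9) = ((2 + 3)*5**2)*(-6 + 9) = (5*25)*3 = 125*3 = 375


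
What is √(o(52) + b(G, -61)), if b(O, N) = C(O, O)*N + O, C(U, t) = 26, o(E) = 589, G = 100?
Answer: I*√897 ≈ 29.95*I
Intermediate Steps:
b(O, N) = O + 26*N (b(O, N) = 26*N + O = O + 26*N)
√(o(52) + b(G, -61)) = √(589 + (100 + 26*(-61))) = √(589 + (100 - 1586)) = √(589 - 1486) = √(-897) = I*√897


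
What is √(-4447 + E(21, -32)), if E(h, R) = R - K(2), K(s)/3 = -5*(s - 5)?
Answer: 2*I*√1131 ≈ 67.261*I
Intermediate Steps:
K(s) = 75 - 15*s (K(s) = 3*(-5*(s - 5)) = 3*(-5*(-5 + s)) = 3*(25 - 5*s) = 75 - 15*s)
E(h, R) = -45 + R (E(h, R) = R - (75 - 15*2) = R - (75 - 30) = R - 1*45 = R - 45 = -45 + R)
√(-4447 + E(21, -32)) = √(-4447 + (-45 - 32)) = √(-4447 - 77) = √(-4524) = 2*I*√1131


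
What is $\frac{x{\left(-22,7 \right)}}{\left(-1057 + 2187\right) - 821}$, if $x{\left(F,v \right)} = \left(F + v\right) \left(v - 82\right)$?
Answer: $\frac{375}{103} \approx 3.6408$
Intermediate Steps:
$x{\left(F,v \right)} = \left(-82 + v\right) \left(F + v\right)$ ($x{\left(F,v \right)} = \left(F + v\right) \left(-82 + v\right) = \left(-82 + v\right) \left(F + v\right)$)
$\frac{x{\left(-22,7 \right)}}{\left(-1057 + 2187\right) - 821} = \frac{7^{2} - -1804 - 574 - 154}{\left(-1057 + 2187\right) - 821} = \frac{49 + 1804 - 574 - 154}{1130 - 821} = \frac{1125}{309} = 1125 \cdot \frac{1}{309} = \frac{375}{103}$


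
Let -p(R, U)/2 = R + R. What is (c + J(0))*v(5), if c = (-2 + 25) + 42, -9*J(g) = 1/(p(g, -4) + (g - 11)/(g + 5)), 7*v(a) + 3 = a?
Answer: 1840/99 ≈ 18.586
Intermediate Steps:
p(R, U) = -4*R (p(R, U) = -2*(R + R) = -4*R)
v(a) = -3/7 + a/7
J(g) = -1/(9*(-4*g + (-11 + g)/(5 + g))) (J(g) = -1/(9*(-4*g + (g - 11)/(g + 5))) = -1/(9*(-4*g + (-11 + g)/(5 + g))))
c = 65 (c = 23 + 42 = 65)
(c + J(0))*v(5) = (65 + (5 + 0)/(9*(11 + 4*0² + 19*0)))*(-3/7 + (⅐)*5) = (65 + (⅑)*5/(11 + 4*0 + 0))*(-3/7 + 5/7) = (65 + (⅑)*5/(11 + 0 + 0))*(2/7) = (65 + (⅑)*5/11)*(2/7) = (65 + (⅑)*(1/11)*5)*(2/7) = (65 + 5/99)*(2/7) = (6440/99)*(2/7) = 1840/99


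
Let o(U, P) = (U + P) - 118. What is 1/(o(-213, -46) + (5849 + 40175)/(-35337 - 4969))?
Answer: -20153/7620693 ≈ -0.0026445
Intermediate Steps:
o(U, P) = -118 + P + U (o(U, P) = (P + U) - 118 = -118 + P + U)
1/(o(-213, -46) + (5849 + 40175)/(-35337 - 4969)) = 1/((-118 - 46 - 213) + (5849 + 40175)/(-35337 - 4969)) = 1/(-377 + 46024/(-40306)) = 1/(-377 + 46024*(-1/40306)) = 1/(-377 - 23012/20153) = 1/(-7620693/20153) = -20153/7620693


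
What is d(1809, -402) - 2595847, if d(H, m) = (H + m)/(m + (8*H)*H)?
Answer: -338098688355/130246 ≈ -2.5958e+6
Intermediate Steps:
d(H, m) = (H + m)/(m + 8*H**2)
d(1809, -402) - 2595847 = (1809 - 402)/(-402 + 8*1809**2) - 2595847 = 1407/(-402 + 8*3272481) - 2595847 = 1407/(-402 + 26179848) - 2595847 = 1407/26179446 - 2595847 = (1/26179446)*1407 - 2595847 = 7/130246 - 2595847 = -338098688355/130246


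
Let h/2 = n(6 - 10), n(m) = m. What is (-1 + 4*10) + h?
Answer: 31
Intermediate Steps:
h = -8 (h = 2*(6 - 10) = 2*(-4) = -8)
(-1 + 4*10) + h = (-1 + 4*10) - 8 = (-1 + 40) - 8 = 39 - 8 = 31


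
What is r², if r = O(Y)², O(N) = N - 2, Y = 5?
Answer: 81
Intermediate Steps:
O(N) = -2 + N
r = 9 (r = (-2 + 5)² = 3² = 9)
r² = 9² = 81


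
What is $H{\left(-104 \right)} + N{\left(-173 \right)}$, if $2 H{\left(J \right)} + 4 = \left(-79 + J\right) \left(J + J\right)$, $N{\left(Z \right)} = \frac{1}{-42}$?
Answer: $\frac{799259}{42} \approx 19030.0$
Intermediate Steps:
$N{\left(Z \right)} = - \frac{1}{42}$
$H{\left(J \right)} = -2 + J \left(-79 + J\right)$ ($H{\left(J \right)} = -2 + \frac{\left(-79 + J\right) \left(J + J\right)}{2} = -2 + \frac{\left(-79 + J\right) 2 J}{2} = -2 + \frac{2 J \left(-79 + J\right)}{2} = -2 + J \left(-79 + J\right)$)
$H{\left(-104 \right)} + N{\left(-173 \right)} = \left(-2 + \left(-104\right)^{2} - -8216\right) - \frac{1}{42} = \left(-2 + 10816 + 8216\right) - \frac{1}{42} = 19030 - \frac{1}{42} = \frac{799259}{42}$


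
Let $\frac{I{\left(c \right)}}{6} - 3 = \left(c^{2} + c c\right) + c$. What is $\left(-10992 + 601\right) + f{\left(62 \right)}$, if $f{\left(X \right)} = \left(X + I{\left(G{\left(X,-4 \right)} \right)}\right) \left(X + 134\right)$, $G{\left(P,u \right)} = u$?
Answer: $38217$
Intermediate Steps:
$I{\left(c \right)} = 18 + 6 c + 12 c^{2}$ ($I{\left(c \right)} = 18 + 6 \left(\left(c^{2} + c c\right) + c\right) = 18 + 6 \left(\left(c^{2} + c^{2}\right) + c\right) = 18 + 6 \left(2 c^{2} + c\right) = 18 + 6 \left(c + 2 c^{2}\right) = 18 + \left(6 c + 12 c^{2}\right) = 18 + 6 c + 12 c^{2}$)
$f{\left(X \right)} = \left(134 + X\right) \left(186 + X\right)$ ($f{\left(X \right)} = \left(X + \left(18 + 6 \left(-4\right) + 12 \left(-4\right)^{2}\right)\right) \left(X + 134\right) = \left(X + \left(18 - 24 + 12 \cdot 16\right)\right) \left(134 + X\right) = \left(X + \left(18 - 24 + 192\right)\right) \left(134 + X\right) = \left(X + 186\right) \left(134 + X\right) = \left(186 + X\right) \left(134 + X\right) = \left(134 + X\right) \left(186 + X\right)$)
$\left(-10992 + 601\right) + f{\left(62 \right)} = \left(-10992 + 601\right) + \left(24924 + 62^{2} + 320 \cdot 62\right) = -10391 + \left(24924 + 3844 + 19840\right) = -10391 + 48608 = 38217$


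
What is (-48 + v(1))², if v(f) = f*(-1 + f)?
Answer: 2304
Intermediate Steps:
(-48 + v(1))² = (-48 + 1*(-1 + 1))² = (-48 + 1*0)² = (-48 + 0)² = (-48)² = 2304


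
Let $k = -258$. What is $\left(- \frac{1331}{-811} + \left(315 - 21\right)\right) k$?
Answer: $- \frac{61859370}{811} \approx -76275.0$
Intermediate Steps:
$\left(- \frac{1331}{-811} + \left(315 - 21\right)\right) k = \left(- \frac{1331}{-811} + \left(315 - 21\right)\right) \left(-258\right) = \left(\left(-1331\right) \left(- \frac{1}{811}\right) + \left(315 - 21\right)\right) \left(-258\right) = \left(\frac{1331}{811} + 294\right) \left(-258\right) = \frac{239765}{811} \left(-258\right) = - \frac{61859370}{811}$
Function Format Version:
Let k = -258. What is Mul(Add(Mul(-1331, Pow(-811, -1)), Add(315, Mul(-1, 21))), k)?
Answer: Rational(-61859370, 811) ≈ -76275.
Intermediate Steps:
Mul(Add(Mul(-1331, Pow(-811, -1)), Add(315, Mul(-1, 21))), k) = Mul(Add(Mul(-1331, Pow(-811, -1)), Add(315, Mul(-1, 21))), -258) = Mul(Add(Mul(-1331, Rational(-1, 811)), Add(315, -21)), -258) = Mul(Add(Rational(1331, 811), 294), -258) = Mul(Rational(239765, 811), -258) = Rational(-61859370, 811)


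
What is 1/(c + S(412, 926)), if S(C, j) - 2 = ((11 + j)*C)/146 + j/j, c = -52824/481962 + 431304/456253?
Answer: 2675408735363/7084409297717879 ≈ 0.00037765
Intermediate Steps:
c = 30628504996/36649434731 (c = -52824*1/481962 + 431304*(1/456253) = -8804/80327 + 431304/456253 = 30628504996/36649434731 ≈ 0.83572)
S(C, j) = 3 + C*(11 + j)/146 (S(C, j) = 2 + (((11 + j)*C)/146 + j/j) = 2 + ((C*(11 + j))*(1/146) + 1) = 2 + (C*(11 + j)/146 + 1) = 2 + (1 + C*(11 + j)/146) = 3 + C*(11 + j)/146)
1/(c + S(412, 926)) = 1/(30628504996/36649434731 + (3 + (11/146)*412 + (1/146)*412*926)) = 1/(30628504996/36649434731 + (3 + 2266/73 + 190756/73)) = 1/(30628504996/36649434731 + 193241/73) = 1/(7084409297717879/2675408735363) = 2675408735363/7084409297717879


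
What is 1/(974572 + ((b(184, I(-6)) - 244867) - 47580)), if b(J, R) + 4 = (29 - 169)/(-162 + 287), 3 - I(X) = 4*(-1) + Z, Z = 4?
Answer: 25/17052997 ≈ 1.4660e-6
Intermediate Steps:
I(X) = 3 (I(X) = 3 - (4*(-1) + 4) = 3 - (-4 + 4) = 3 - 1*0 = 3 + 0 = 3)
b(J, R) = -128/25 (b(J, R) = -4 + (29 - 169)/(-162 + 287) = -4 - 140/125 = -4 - 140*1/125 = -4 - 28/25 = -128/25)
1/(974572 + ((b(184, I(-6)) - 244867) - 47580)) = 1/(974572 + ((-128/25 - 244867) - 47580)) = 1/(974572 + (-6121803/25 - 47580)) = 1/(974572 - 7311303/25) = 1/(17052997/25) = 25/17052997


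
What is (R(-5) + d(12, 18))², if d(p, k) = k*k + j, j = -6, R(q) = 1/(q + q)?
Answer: 10106041/100 ≈ 1.0106e+5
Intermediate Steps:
R(q) = 1/(2*q)
d(p, k) = -6 + k² (d(p, k) = k*k - 6 = k² - 6 = -6 + k²)
(R(-5) + d(12, 18))² = ((½)/(-5) + (-6 + 18²))² = ((½)*(-⅕) + (-6 + 324))² = (-⅒ + 318)² = (3179/10)² = 10106041/100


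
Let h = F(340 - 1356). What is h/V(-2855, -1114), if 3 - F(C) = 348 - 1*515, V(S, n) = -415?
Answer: -34/83 ≈ -0.40964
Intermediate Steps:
F(C) = 170 (F(C) = 3 - (348 - 1*515) = 3 - (348 - 515) = 3 - 1*(-167) = 3 + 167 = 170)
h = 170
h/V(-2855, -1114) = 170/(-415) = 170*(-1/415) = -34/83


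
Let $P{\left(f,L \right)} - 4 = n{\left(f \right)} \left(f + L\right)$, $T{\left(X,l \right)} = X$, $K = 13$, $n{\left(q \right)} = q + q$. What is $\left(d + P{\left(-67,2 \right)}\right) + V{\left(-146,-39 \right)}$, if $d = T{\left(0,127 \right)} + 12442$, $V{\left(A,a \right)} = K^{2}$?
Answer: $21325$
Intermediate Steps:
$n{\left(q \right)} = 2 q$
$V{\left(A,a \right)} = 169$ ($V{\left(A,a \right)} = 13^{2} = 169$)
$P{\left(f,L \right)} = 4 + 2 f \left(L + f\right)$ ($P{\left(f,L \right)} = 4 + 2 f \left(f + L\right) = 4 + 2 f \left(L + f\right)$)
$d = 12442$ ($d = 0 + 12442 = 12442$)
$\left(d + P{\left(-67,2 \right)}\right) + V{\left(-146,-39 \right)} = \left(12442 + \left(4 + 2 \left(-67\right)^{2} + 2 \cdot 2 \left(-67\right)\right)\right) + 169 = \left(12442 + \left(4 + 2 \cdot 4489 - 268\right)\right) + 169 = \left(12442 + \left(4 + 8978 - 268\right)\right) + 169 = \left(12442 + 8714\right) + 169 = 21156 + 169 = 21325$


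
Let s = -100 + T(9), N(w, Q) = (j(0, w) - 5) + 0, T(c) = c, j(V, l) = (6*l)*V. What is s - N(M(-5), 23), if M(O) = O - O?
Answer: -86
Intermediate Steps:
j(V, l) = 6*V*l
M(O) = 0
N(w, Q) = -5 (N(w, Q) = (6*0*w - 5) + 0 = (0 - 5) + 0 = -5 + 0 = -5)
s = -91 (s = -100 + 9 = -91)
s - N(M(-5), 23) = -91 - 1*(-5) = -91 + 5 = -86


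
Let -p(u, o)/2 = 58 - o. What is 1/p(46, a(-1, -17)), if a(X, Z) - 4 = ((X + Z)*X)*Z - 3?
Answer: -1/726 ≈ -0.0013774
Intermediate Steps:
a(X, Z) = 1 + X*Z*(X + Z) (a(X, Z) = 4 + (((X + Z)*X)*Z - 3) = 4 + ((X*(X + Z))*Z - 3) = 4 + (X*Z*(X + Z) - 3) = 4 + (-3 + X*Z*(X + Z)) = 1 + X*Z*(X + Z))
p(u, o) = -116 + 2*o (p(u, o) = -2*(58 - o) = -116 + 2*o)
1/p(46, a(-1, -17)) = 1/(-116 + 2*(1 - 1*(-17)**2 - 17*(-1)**2)) = 1/(-116 + 2*(1 - 1*289 - 17*1)) = 1/(-116 + 2*(1 - 289 - 17)) = 1/(-116 + 2*(-305)) = 1/(-116 - 610) = 1/(-726) = -1/726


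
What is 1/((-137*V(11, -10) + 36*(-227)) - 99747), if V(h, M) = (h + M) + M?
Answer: -1/106686 ≈ -9.3733e-6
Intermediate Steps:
V(h, M) = h + 2*M (V(h, M) = (M + h) + M = h + 2*M)
1/((-137*V(11, -10) + 36*(-227)) - 99747) = 1/((-137*(11 + 2*(-10)) + 36*(-227)) - 99747) = 1/((-137*(11 - 20) - 8172) - 99747) = 1/((-137*(-9) - 8172) - 99747) = 1/((1233 - 8172) - 99747) = 1/(-6939 - 99747) = 1/(-106686) = -1/106686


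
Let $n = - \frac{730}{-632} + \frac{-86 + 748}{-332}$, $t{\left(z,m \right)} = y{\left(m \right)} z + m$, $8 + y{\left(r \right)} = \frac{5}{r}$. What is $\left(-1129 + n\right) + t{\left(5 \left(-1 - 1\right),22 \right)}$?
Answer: $- \frac{297195449}{288508} \approx -1030.1$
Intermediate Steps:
$y{\left(r \right)} = -8 + \frac{5}{r}$
$t{\left(z,m \right)} = m + z \left(-8 + \frac{5}{m}\right)$ ($t{\left(z,m \right)} = \left(-8 + \frac{5}{m}\right) z + m = z \left(-8 + \frac{5}{m}\right) + m = m + z \left(-8 + \frac{5}{m}\right)$)
$n = - \frac{22003}{26228}$ ($n = \left(-730\right) \left(- \frac{1}{632}\right) + 662 \left(- \frac{1}{332}\right) = \frac{365}{316} - \frac{331}{166} = - \frac{22003}{26228} \approx -0.83891$)
$\left(-1129 + n\right) + t{\left(5 \left(-1 - 1\right),22 \right)} = \left(-1129 - \frac{22003}{26228}\right) + \left(22 - 8 \cdot 5 \left(-1 - 1\right) + \frac{5 \cdot 5 \left(-1 - 1\right)}{22}\right) = - \frac{29633415}{26228} + \left(22 - 8 \cdot 5 \left(-2\right) + 5 \cdot 5 \left(-2\right) \frac{1}{22}\right) = - \frac{29633415}{26228} + \left(22 - -80 + 5 \left(-10\right) \frac{1}{22}\right) = - \frac{29633415}{26228} + \left(22 + 80 - \frac{25}{11}\right) = - \frac{29633415}{26228} + \frac{1097}{11} = - \frac{297195449}{288508}$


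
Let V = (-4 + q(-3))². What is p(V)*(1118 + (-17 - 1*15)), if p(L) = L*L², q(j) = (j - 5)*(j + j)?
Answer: 7880356847616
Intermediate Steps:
q(j) = 2*j*(-5 + j) (q(j) = (-5 + j)*(2*j) = 2*j*(-5 + j))
V = 1936 (V = (-4 + 2*(-3)*(-5 - 3))² = (-4 + 2*(-3)*(-8))² = (-4 + 48)² = 44² = 1936)
p(L) = L³
p(V)*(1118 + (-17 - 1*15)) = 1936³*(1118 + (-17 - 1*15)) = 7256313856*(1118 + (-17 - 15)) = 7256313856*(1118 - 32) = 7256313856*1086 = 7880356847616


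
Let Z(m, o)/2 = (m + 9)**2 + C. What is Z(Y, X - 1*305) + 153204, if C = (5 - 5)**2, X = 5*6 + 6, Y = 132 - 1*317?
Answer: 215156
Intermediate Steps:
Y = -185 (Y = 132 - 317 = -185)
X = 36 (X = 30 + 6 = 36)
C = 0 (C = 0**2 = 0)
Z(m, o) = 2*(9 + m)**2 (Z(m, o) = 2*((m + 9)**2 + 0) = 2*((9 + m)**2 + 0) = 2*(9 + m)**2)
Z(Y, X - 1*305) + 153204 = 2*(9 - 185)**2 + 153204 = 2*(-176)**2 + 153204 = 2*30976 + 153204 = 61952 + 153204 = 215156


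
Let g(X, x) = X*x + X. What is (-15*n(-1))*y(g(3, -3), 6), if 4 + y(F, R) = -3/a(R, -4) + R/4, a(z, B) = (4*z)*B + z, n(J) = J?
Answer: -37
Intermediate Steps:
g(X, x) = X + X*x
a(z, B) = z + 4*B*z (a(z, B) = 4*B*z + z = z + 4*B*z)
y(F, R) = -4 + R/4 + 1/(5*R) (y(F, R) = -4 + (-3*1/(R*(1 + 4*(-4))) + R/4) = -4 + (-3*1/(R*(1 - 16)) + R*(1/4)) = -4 + (-3*(-1/(15*R)) + R/4) = -4 + (-(-1)/(5*R) + R/4) = -4 + (1/(5*R) + R/4) = -4 + (R/4 + 1/(5*R)) = -4 + R/4 + 1/(5*R))
(-15*n(-1))*y(g(3, -3), 6) = (-15*(-1))*(-4 + (1/4)*6 + (1/5)/6) = 15*(-4 + 3/2 + (1/5)*(1/6)) = 15*(-4 + 3/2 + 1/30) = 15*(-37/15) = -37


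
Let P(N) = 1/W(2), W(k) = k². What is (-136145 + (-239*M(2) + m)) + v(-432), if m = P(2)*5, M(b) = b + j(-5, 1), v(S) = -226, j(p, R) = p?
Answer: -542611/4 ≈ -1.3565e+5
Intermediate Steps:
P(N) = ¼ (P(N) = 1/(2²) = 1/4 = ¼)
M(b) = -5 + b (M(b) = b - 5 = -5 + b)
m = 5/4 (m = (¼)*5 = 5/4 ≈ 1.2500)
(-136145 + (-239*M(2) + m)) + v(-432) = (-136145 + (-239*(-5 + 2) + 5/4)) - 226 = (-136145 + (-239*(-3) + 5/4)) - 226 = (-136145 + (717 + 5/4)) - 226 = (-136145 + 2873/4) - 226 = -541707/4 - 226 = -542611/4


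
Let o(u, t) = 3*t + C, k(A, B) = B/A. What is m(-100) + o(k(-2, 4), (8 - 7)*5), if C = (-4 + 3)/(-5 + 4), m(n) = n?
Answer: -84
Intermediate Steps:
C = 1 (C = -1/(-1) = -1*(-1) = 1)
o(u, t) = 1 + 3*t (o(u, t) = 3*t + 1 = 1 + 3*t)
m(-100) + o(k(-2, 4), (8 - 7)*5) = -100 + (1 + 3*((8 - 7)*5)) = -100 + (1 + 3*(1*5)) = -100 + (1 + 3*5) = -100 + (1 + 15) = -100 + 16 = -84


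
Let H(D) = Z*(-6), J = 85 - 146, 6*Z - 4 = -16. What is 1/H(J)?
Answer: 1/12 ≈ 0.083333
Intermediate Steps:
Z = -2 (Z = 2/3 + (1/6)*(-16) = 2/3 - 8/3 = -2)
J = -61
H(D) = 12 (H(D) = -2*(-6) = 12)
1/H(J) = 1/12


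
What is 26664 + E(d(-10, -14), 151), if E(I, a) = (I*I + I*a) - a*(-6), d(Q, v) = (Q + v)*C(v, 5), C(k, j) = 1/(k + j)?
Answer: 251818/9 ≈ 27980.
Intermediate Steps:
C(k, j) = 1/(j + k)
d(Q, v) = (Q + v)/(5 + v)
E(I, a) = I² + 6*a + I*a (E(I, a) = (I² + I*a) - (-6)*a = (I² + I*a) + 6*a = I² + 6*a + I*a)
26664 + E(d(-10, -14), 151) = 26664 + (((-10 - 14)/(5 - 14))² + 6*151 + ((-10 - 14)/(5 - 14))*151) = 26664 + ((-24/(-9))² + 906 + (-24/(-9))*151) = 26664 + ((-⅑*(-24))² + 906 - ⅑*(-24)*151) = 26664 + ((8/3)² + 906 + (8/3)*151) = 26664 + (64/9 + 906 + 1208/3) = 26664 + 11842/9 = 251818/9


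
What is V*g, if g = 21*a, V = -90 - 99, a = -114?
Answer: 452466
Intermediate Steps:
V = -189
g = -2394 (g = 21*(-114) = -2394)
V*g = -189*(-2394) = 452466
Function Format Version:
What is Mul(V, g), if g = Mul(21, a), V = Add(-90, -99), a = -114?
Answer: 452466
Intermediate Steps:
V = -189
g = -2394 (g = Mul(21, -114) = -2394)
Mul(V, g) = Mul(-189, -2394) = 452466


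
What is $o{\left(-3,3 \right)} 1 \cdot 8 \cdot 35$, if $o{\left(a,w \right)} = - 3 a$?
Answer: $2520$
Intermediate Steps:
$o{\left(-3,3 \right)} 1 \cdot 8 \cdot 35 = \left(-3\right) \left(-3\right) 1 \cdot 8 \cdot 35 = 9 \cdot 8 \cdot 35 = 72 \cdot 35 = 2520$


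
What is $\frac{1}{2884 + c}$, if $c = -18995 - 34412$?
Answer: $- \frac{1}{50523} \approx -1.9793 \cdot 10^{-5}$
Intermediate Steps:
$c = -53407$
$\frac{1}{2884 + c} = \frac{1}{2884 - 53407} = \frac{1}{-50523} = - \frac{1}{50523}$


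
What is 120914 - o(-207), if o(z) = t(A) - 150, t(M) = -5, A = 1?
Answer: 121069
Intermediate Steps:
o(z) = -155 (o(z) = -5 - 150 = -155)
120914 - o(-207) = 120914 - 1*(-155) = 120914 + 155 = 121069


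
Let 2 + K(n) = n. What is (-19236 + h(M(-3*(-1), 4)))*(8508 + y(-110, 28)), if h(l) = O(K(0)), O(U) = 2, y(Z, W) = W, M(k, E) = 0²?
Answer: -164181424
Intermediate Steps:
M(k, E) = 0
K(n) = -2 + n
h(l) = 2
(-19236 + h(M(-3*(-1), 4)))*(8508 + y(-110, 28)) = (-19236 + 2)*(8508 + 28) = -19234*8536 = -164181424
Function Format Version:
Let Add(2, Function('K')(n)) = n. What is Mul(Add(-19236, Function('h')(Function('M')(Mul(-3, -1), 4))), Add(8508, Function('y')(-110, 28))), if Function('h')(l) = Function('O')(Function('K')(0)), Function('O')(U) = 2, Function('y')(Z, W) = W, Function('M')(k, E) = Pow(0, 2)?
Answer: -164181424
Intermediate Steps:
Function('M')(k, E) = 0
Function('K')(n) = Add(-2, n)
Function('h')(l) = 2
Mul(Add(-19236, Function('h')(Function('M')(Mul(-3, -1), 4))), Add(8508, Function('y')(-110, 28))) = Mul(Add(-19236, 2), Add(8508, 28)) = Mul(-19234, 8536) = -164181424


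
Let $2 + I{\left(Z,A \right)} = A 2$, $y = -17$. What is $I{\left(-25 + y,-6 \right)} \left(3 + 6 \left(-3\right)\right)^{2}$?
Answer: $-3150$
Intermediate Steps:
$I{\left(Z,A \right)} = -2 + 2 A$ ($I{\left(Z,A \right)} = -2 + A 2 = -2 + 2 A$)
$I{\left(-25 + y,-6 \right)} \left(3 + 6 \left(-3\right)\right)^{2} = \left(-2 + 2 \left(-6\right)\right) \left(3 + 6 \left(-3\right)\right)^{2} = \left(-2 - 12\right) \left(3 - 18\right)^{2} = - 14 \left(-15\right)^{2} = \left(-14\right) 225 = -3150$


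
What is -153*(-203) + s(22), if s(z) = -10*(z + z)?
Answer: 30619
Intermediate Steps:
s(z) = -20*z
-153*(-203) + s(22) = -153*(-203) - 20*22 = 31059 - 440 = 30619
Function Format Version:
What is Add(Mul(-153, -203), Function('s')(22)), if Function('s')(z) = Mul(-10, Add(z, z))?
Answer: 30619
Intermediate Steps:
Function('s')(z) = Mul(-20, z) (Function('s')(z) = Mul(-10, Mul(2, z)) = Mul(-20, z))
Add(Mul(-153, -203), Function('s')(22)) = Add(Mul(-153, -203), Mul(-20, 22)) = Add(31059, -440) = 30619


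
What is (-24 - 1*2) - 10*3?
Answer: -56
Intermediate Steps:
(-24 - 1*2) - 10*3 = (-24 - 2) - 30 = -26 - 30 = -56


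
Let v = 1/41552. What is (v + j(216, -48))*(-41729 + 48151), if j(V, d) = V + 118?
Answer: 44563442859/20776 ≈ 2.1449e+6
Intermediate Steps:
j(V, d) = 118 + V
v = 1/41552 ≈ 2.4066e-5
(v + j(216, -48))*(-41729 + 48151) = (1/41552 + (118 + 216))*(-41729 + 48151) = (1/41552 + 334)*6422 = (13878369/41552)*6422 = 44563442859/20776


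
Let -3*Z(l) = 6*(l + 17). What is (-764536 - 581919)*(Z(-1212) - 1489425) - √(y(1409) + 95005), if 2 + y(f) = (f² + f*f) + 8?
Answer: 2002225710925 - √4065573 ≈ 2.0022e+12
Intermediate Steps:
Z(l) = -34 - 2*l (Z(l) = -2*(l + 17) = -2*(17 + l) = -(102 + 6*l)/3 = -34 - 2*l)
y(f) = 6 + 2*f² (y(f) = -2 + ((f² + f*f) + 8) = -2 + ((f² + f²) + 8) = -2 + (2*f² + 8) = -2 + (8 + 2*f²) = 6 + 2*f²)
(-764536 - 581919)*(Z(-1212) - 1489425) - √(y(1409) + 95005) = (-764536 - 581919)*((-34 - 2*(-1212)) - 1489425) - √((6 + 2*1409²) + 95005) = -1346455*((-34 + 2424) - 1489425) - √((6 + 2*1985281) + 95005) = -1346455*(2390 - 1489425) - √((6 + 3970562) + 95005) = -1346455*(-1487035) - √(3970568 + 95005) = 2002225710925 - √4065573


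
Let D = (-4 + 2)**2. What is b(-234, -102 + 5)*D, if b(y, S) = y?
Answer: -936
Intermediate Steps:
D = 4 (D = (-2)**2 = 4)
b(-234, -102 + 5)*D = -234*4 = -936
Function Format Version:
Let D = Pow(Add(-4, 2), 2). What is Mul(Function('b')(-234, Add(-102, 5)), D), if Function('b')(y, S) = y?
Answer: -936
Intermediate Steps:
D = 4 (D = Pow(-2, 2) = 4)
Mul(Function('b')(-234, Add(-102, 5)), D) = Mul(-234, 4) = -936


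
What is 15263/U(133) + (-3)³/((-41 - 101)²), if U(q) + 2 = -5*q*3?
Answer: -307817051/40267508 ≈ -7.6443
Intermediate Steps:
U(q) = -2 - 15*q (U(q) = -2 - 5*q*3 = -2 - 15*q)
15263/U(133) + (-3)³/((-41 - 101)²) = 15263/(-2 - 15*133) + (-3)³/((-41 - 101)²) = 15263/(-2 - 1995) - 27/((-142)²) = 15263/(-1997) - 27/20164 = 15263*(-1/1997) - 27*1/20164 = -15263/1997 - 27/20164 = -307817051/40267508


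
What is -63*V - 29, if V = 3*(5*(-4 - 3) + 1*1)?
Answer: 6397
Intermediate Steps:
V = -102 (V = 3*(5*(-7) + 1) = 3*(-35 + 1) = 3*(-34) = -102)
-63*V - 29 = -63*(-102) - 29 = 6426 - 29 = 6397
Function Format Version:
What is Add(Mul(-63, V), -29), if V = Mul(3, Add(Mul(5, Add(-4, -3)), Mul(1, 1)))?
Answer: 6397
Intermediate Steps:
V = -102 (V = Mul(3, Add(Mul(5, -7), 1)) = Mul(3, Add(-35, 1)) = Mul(3, -34) = -102)
Add(Mul(-63, V), -29) = Add(Mul(-63, -102), -29) = Add(6426, -29) = 6397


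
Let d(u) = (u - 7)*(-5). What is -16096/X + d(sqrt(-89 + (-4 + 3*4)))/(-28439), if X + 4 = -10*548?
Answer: 114390551/38989869 + 45*I/28439 ≈ 2.9339 + 0.0015823*I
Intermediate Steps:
X = -5484 (X = -4 - 10*548 = -4 - 5480 = -5484)
d(u) = 35 - 5*u (d(u) = (-7 + u)*(-5) = 35 - 5*u)
-16096/X + d(sqrt(-89 + (-4 + 3*4)))/(-28439) = -16096/(-5484) + (35 - 5*sqrt(-89 + (-4 + 3*4)))/(-28439) = -16096*(-1/5484) + (35 - 5*sqrt(-89 + (-4 + 12)))*(-1/28439) = 4024/1371 + (35 - 5*sqrt(-89 + 8))*(-1/28439) = 4024/1371 + (35 - 45*I)*(-1/28439) = 4024/1371 + (-35/28439 + 45*I/28439) = 114390551/38989869 + 45*I/28439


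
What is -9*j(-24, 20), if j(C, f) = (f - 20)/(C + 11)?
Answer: 0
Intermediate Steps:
j(C, f) = (-20 + f)/(11 + C)
-9*j(-24, 20) = -9*(-20 + 20)/(11 - 24) = -9*0/(-13) = -(-9)*0/13 = -9*0 = 0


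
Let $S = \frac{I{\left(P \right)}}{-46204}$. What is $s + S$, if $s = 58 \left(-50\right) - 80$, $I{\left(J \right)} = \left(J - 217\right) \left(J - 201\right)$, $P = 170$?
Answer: $- \frac{137689377}{46204} \approx -2980.0$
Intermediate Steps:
$I{\left(J \right)} = \left(-217 + J\right) \left(-201 + J\right)$
$S = - \frac{1457}{46204}$ ($S = \frac{43617 + 170^{2} - 71060}{-46204} = \left(43617 + 28900 - 71060\right) \left(- \frac{1}{46204}\right) = 1457 \left(- \frac{1}{46204}\right) = - \frac{1457}{46204} \approx -0.031534$)
$s = -2980$ ($s = -2900 - 80 = -2980$)
$s + S = -2980 - \frac{1457}{46204} = - \frac{137689377}{46204}$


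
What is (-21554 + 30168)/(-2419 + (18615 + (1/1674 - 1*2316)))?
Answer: 14419836/23235121 ≈ 0.62061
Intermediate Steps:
(-21554 + 30168)/(-2419 + (18615 + (1/1674 - 1*2316))) = 8614/(-2419 + (18615 + (1/1674 - 2316))) = 8614/(-2419 + (18615 - 3876983/1674)) = 8614/(-2419 + 27284527/1674) = 8614/(23235121/1674) = 8614*(1674/23235121) = 14419836/23235121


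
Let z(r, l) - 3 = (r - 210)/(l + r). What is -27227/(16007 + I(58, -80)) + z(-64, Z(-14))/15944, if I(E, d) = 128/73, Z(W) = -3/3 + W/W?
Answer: -1013802331881/596248966912 ≈ -1.7003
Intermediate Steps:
Z(W) = 0 (Z(W) = -3*⅓ + 1 = -1 + 1 = 0)
z(r, l) = 3 + (-210 + r)/(l + r) (z(r, l) = 3 + (r - 210)/(l + r) = 3 + (-210 + r)/(l + r))
I(E, d) = 128/73 (I(E, d) = 128*(1/73) = 128/73)
-27227/(16007 + I(58, -80)) + z(-64, Z(-14))/15944 = -27227/(16007 + 128/73) + ((-210 + 3*0 + 4*(-64))/(0 - 64))/15944 = -27227/1168639/73 + ((-210 + 0 - 256)/(-64))*(1/15944) = -27227*73/1168639 - 1/64*(-466)*(1/15944) = -1987571/1168639 + (233/32)*(1/15944) = -1987571/1168639 + 233/510208 = -1013802331881/596248966912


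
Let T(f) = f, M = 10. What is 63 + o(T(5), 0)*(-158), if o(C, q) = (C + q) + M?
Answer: -2307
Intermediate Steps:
o(C, q) = 10 + C + q (o(C, q) = (C + q) + 10 = 10 + C + q)
63 + o(T(5), 0)*(-158) = 63 + (10 + 5 + 0)*(-158) = 63 + 15*(-158) = 63 - 2370 = -2307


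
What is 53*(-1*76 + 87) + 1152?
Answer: 1735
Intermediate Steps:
53*(-1*76 + 87) + 1152 = 53*(-76 + 87) + 1152 = 53*11 + 1152 = 583 + 1152 = 1735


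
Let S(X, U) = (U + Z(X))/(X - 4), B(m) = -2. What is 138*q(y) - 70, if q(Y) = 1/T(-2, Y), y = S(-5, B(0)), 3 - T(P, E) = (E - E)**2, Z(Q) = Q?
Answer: -24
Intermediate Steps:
S(X, U) = (U + X)/(-4 + X) (S(X, U) = (U + X)/(X - 4) = (U + X)/(-4 + X))
T(P, E) = 3 (T(P, E) = 3 - (E - E)**2 = 3 - 1*0**2 = 3 - 1*0 = 3 + 0 = 3)
y = 7/9 (y = (-2 - 5)/(-4 - 5) = -7/(-9) = -1/9*(-7) = 7/9 ≈ 0.77778)
q(Y) = 1/3
138*q(y) - 70 = 138*(1/3) - 70 = 46 - 70 = -24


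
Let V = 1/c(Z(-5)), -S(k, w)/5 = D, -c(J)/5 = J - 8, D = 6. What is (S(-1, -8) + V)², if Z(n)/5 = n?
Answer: 24492601/27225 ≈ 899.64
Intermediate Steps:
Z(n) = 5*n
c(J) = 40 - 5*J (c(J) = -5*(J - 8) = -5*(-8 + J) = 40 - 5*J)
S(k, w) = -30 (S(k, w) = -5*6 = -30)
V = 1/165 (V = 1/(40 - 25*(-5)) = 1/(40 - 5*(-25)) = 1/(40 + 125) = 1/165 ≈ 0.0060606)
(S(-1, -8) + V)² = (-30 + 1/165)² = (-4949/165)² = 24492601/27225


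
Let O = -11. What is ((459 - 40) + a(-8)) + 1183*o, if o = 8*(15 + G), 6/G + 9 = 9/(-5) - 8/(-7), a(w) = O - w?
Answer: 136496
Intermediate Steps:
a(w) = -11 - w
G = -105/169 (G = 6/(-9 + (9/(-5) - 8/(-7))) = 6/(-9 + (9*(-1/5) - 8*(-1/7))) = 6/(-9 + (-9/5 + 8/7)) = 6/(-9 - 23/35) = 6/(-338/35) = 6*(-35/338) = -105/169 ≈ -0.62130)
o = 19440/169 (o = 8*(15 - 105/169) = 8*(2430/169) = 19440/169 ≈ 115.03)
((459 - 40) + a(-8)) + 1183*o = ((459 - 40) + (-11 - 1*(-8))) + 1183*(19440/169) = (419 + (-11 + 8)) + 136080 = (419 - 3) + 136080 = 416 + 136080 = 136496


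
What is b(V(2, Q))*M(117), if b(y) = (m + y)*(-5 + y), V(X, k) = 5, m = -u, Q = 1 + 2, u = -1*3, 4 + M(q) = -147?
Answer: 0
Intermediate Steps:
M(q) = -151 (M(q) = -4 - 147 = -151)
u = -3
Q = 3
m = 3 (m = -1*(-3) = 3)
b(y) = (-5 + y)*(3 + y) (b(y) = (3 + y)*(-5 + y) = (-5 + y)*(3 + y))
b(V(2, Q))*M(117) = (-15 + 5**2 - 2*5)*(-151) = (-15 + 25 - 10)*(-151) = 0*(-151) = 0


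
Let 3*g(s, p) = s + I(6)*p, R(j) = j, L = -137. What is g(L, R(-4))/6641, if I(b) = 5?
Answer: -157/19923 ≈ -0.0078803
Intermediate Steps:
g(s, p) = s/3 + 5*p/3 (g(s, p) = (s + 5*p)/3 = s/3 + 5*p/3)
g(L, R(-4))/6641 = ((⅓)*(-137) + (5/3)*(-4))/6641 = (-137/3 - 20/3)*(1/6641) = -157/3*1/6641 = -157/19923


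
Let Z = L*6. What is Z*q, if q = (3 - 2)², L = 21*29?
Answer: 3654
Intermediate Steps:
L = 609
q = 1 (q = 1² = 1)
Z = 3654 (Z = 609*6 = 3654)
Z*q = 3654*1 = 3654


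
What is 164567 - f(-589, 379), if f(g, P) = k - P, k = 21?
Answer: 164925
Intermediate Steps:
f(g, P) = 21 - P
164567 - f(-589, 379) = 164567 - (21 - 1*379) = 164567 - (21 - 379) = 164567 - 1*(-358) = 164567 + 358 = 164925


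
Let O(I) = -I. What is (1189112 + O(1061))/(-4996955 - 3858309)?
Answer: -1188051/8855264 ≈ -0.13416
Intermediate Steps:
(1189112 + O(1061))/(-4996955 - 3858309) = (1189112 - 1*1061)/(-4996955 - 3858309) = (1189112 - 1061)/(-8855264) = 1188051*(-1/8855264) = -1188051/8855264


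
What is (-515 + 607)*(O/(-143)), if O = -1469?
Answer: 10396/11 ≈ 945.09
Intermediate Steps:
(-515 + 607)*(O/(-143)) = (-515 + 607)*(-1469/(-143)) = 92*(-1469*(-1/143)) = 92*(113/11) = 10396/11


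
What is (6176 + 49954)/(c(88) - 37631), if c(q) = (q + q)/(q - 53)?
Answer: -1964550/1316909 ≈ -1.4918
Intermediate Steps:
c(q) = 2*q/(-53 + q) (c(q) = (2*q)/(-53 + q) = 2*q/(-53 + q))
(6176 + 49954)/(c(88) - 37631) = (6176 + 49954)/(2*88/(-53 + 88) - 37631) = 56130/(2*88/35 - 37631) = 56130/(2*88*(1/35) - 37631) = 56130/(176/35 - 37631) = 56130/(-1316909/35) = 56130*(-35/1316909) = -1964550/1316909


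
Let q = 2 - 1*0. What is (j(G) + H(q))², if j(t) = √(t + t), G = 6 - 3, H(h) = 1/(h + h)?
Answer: 97/16 + √6/2 ≈ 7.2872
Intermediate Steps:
q = 2 (q = 2 + 0 = 2)
H(h) = 1/(2*h)
G = 3
j(t) = √2*√t (j(t) = √(2*t) = √2*√t)
(j(G) + H(q))² = (√2*√3 + (½)/2)² = (√6 + (½)*(½))² = (√6 + ¼)² = (¼ + √6)²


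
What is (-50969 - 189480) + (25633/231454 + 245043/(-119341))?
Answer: -6641724348839155/27621951814 ≈ -2.4045e+5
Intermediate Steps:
(-50969 - 189480) + (25633/231454 + 245043/(-119341)) = -240449 + (25633*(1/231454) + 245043*(-1/119341)) = -240449 + (25633/231454 - 245043/119341) = -240449 - 53657114669/27621951814 = -6641724348839155/27621951814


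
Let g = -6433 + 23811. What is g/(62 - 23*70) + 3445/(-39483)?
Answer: -12804971/1131846 ≈ -11.313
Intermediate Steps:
g = 17378
g/(62 - 23*70) + 3445/(-39483) = 17378/(62 - 23*70) + 3445/(-39483) = 17378/(62 - 1610) + 3445*(-1/39483) = 17378/(-1548) - 3445/39483 = 17378*(-1/1548) - 3445/39483 = -8689/774 - 3445/39483 = -12804971/1131846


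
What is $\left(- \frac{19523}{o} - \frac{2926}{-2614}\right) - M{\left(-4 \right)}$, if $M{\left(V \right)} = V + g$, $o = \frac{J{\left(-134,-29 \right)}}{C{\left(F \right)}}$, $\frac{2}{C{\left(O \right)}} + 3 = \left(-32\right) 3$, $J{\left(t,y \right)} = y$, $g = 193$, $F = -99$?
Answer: $- \frac{756035882}{3752397} \approx -201.48$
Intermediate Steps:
$C{\left(O \right)} = - \frac{2}{99}$ ($C{\left(O \right)} = \frac{2}{-3 - 96} = \frac{2}{-99} = 2 \left(- \frac{1}{99}\right) = - \frac{2}{99}$)
$o = \frac{2871}{2}$ ($o = - \frac{29}{- \frac{2}{99}} = \left(-29\right) \left(- \frac{99}{2}\right) = \frac{2871}{2} \approx 1435.5$)
$M{\left(V \right)} = 193 + V$ ($M{\left(V \right)} = V + 193 = 193 + V$)
$\left(- \frac{19523}{o} - \frac{2926}{-2614}\right) - M{\left(-4 \right)} = \left(- \frac{19523}{\frac{2871}{2}} - \frac{2926}{-2614}\right) - \left(193 - 4\right) = \left(\left(-19523\right) \frac{2}{2871} - - \frac{1463}{1307}\right) - 189 = \left(- \frac{39046}{2871} + \frac{1463}{1307}\right) - 189 = - \frac{46832849}{3752397} - 189 = - \frac{756035882}{3752397}$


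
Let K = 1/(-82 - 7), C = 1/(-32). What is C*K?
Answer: 1/2848 ≈ 0.00035112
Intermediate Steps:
C = -1/32 ≈ -0.031250
K = -1/89 (K = 1/(-89) = -1/89 ≈ -0.011236)
C*K = -1/32*(-1/89) = 1/2848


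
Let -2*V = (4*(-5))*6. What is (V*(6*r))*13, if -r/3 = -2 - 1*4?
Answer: 84240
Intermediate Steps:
r = 18 (r = -3*(-2 - 1*4) = -3*(-2 - 4) = -3*(-6) = 18)
V = 60 (V = -4*(-5)*6/2 = -(-10)*6 = -½*(-120) = 60)
(V*(6*r))*13 = (60*(6*18))*13 = (60*108)*13 = 6480*13 = 84240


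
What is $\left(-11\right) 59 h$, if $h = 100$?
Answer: $-64900$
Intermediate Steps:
$\left(-11\right) 59 h = \left(-11\right) 59 \cdot 100 = \left(-649\right) 100 = -64900$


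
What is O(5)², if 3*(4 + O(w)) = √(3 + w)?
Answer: 152/9 - 16*√2/3 ≈ 9.3464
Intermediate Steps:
O(w) = -4 + √(3 + w)/3
O(5)² = (-4 + √(3 + 5)/3)² = (-4 + √8/3)² = (-4 + (2*√2)/3)² = (-4 + 2*√2/3)²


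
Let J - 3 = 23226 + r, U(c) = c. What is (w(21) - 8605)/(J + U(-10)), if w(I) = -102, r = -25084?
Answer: 8707/1865 ≈ 4.6686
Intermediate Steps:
J = -1855 (J = 3 + (23226 - 25084) = 3 - 1858 = -1855)
(w(21) - 8605)/(J + U(-10)) = (-102 - 8605)/(-1855 - 10) = -8707/(-1865) = -8707*(-1/1865) = 8707/1865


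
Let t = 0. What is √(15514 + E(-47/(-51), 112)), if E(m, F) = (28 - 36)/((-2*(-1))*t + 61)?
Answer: √57727106/61 ≈ 124.55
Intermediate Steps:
E(m, F) = -8/61 (E(m, F) = (28 - 36)/(-2*(-1)*0 + 61) = -8/(2*0 + 61) = -8/(0 + 61) = -8/61)
√(15514 + E(-47/(-51), 112)) = √(15514 - 8/61) = √(946346/61) = √57727106/61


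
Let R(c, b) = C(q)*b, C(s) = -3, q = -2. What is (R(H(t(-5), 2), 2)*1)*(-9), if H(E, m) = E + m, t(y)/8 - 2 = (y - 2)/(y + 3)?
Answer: 54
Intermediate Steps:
t(y) = 16 + 8*(-2 + y)/(3 + y) (t(y) = 16 + 8*((y - 2)/(y + 3)) = 16 + 8*((-2 + y)/(3 + y)) = 16 + 8*(-2 + y)/(3 + y))
R(c, b) = -3*b
(R(H(t(-5), 2), 2)*1)*(-9) = (-3*2*1)*(-9) = -6*1*(-9) = -6*(-9) = 54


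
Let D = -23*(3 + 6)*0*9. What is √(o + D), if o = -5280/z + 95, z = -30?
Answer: √271 ≈ 16.462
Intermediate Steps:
D = 0 (D = -207*0*9 = -23*0*9 = 0*9 = 0)
o = 271 (o = -5280/(-30) + 95 = -5280*(-1)/30 + 95 = -66*(-8/3) + 95 = 176 + 95 = 271)
√(o + D) = √(271 + 0) = √271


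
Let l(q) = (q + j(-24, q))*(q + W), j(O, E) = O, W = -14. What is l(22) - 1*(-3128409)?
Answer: 3128393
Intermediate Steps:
l(q) = (-24 + q)*(-14 + q) (l(q) = (q - 24)*(q - 14) = (-24 + q)*(-14 + q))
l(22) - 1*(-3128409) = (336 + 22² - 38*22) - 1*(-3128409) = (336 + 484 - 836) + 3128409 = -16 + 3128409 = 3128393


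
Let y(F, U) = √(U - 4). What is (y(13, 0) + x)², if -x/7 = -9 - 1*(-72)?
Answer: 194477 - 1764*I ≈ 1.9448e+5 - 1764.0*I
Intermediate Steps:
x = -441 (x = -7*(-9 - 1*(-72)) = -7*(-9 + 72) = -7*63 = -441)
y(F, U) = √(-4 + U)
(y(13, 0) + x)² = (√(-4 + 0) - 441)² = (√(-4) - 441)² = (2*I - 441)² = (-441 + 2*I)²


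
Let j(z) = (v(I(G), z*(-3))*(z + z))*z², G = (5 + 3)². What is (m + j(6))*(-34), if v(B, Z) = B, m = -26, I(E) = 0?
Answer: 884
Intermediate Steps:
G = 64 (G = 8² = 64)
j(z) = 0 (j(z) = (0*(z + z))*z² = (0*(2*z))*z² = 0*z² = 0)
(m + j(6))*(-34) = (-26 + 0)*(-34) = -26*(-34) = 884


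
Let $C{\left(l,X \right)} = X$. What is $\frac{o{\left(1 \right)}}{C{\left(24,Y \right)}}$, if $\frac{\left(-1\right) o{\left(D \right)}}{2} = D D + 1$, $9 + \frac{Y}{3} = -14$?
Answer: $\frac{4}{69} \approx 0.057971$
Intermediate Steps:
$Y = -69$ ($Y = -27 + 3 \left(-14\right) = -27 - 42 = -69$)
$o{\left(D \right)} = -2 - 2 D^{2}$ ($o{\left(D \right)} = - 2 \left(D D + 1\right) = - 2 \left(D^{2} + 1\right) = - 2 \left(1 + D^{2}\right) = -2 - 2 D^{2}$)
$\frac{o{\left(1 \right)}}{C{\left(24,Y \right)}} = \frac{-2 - 2 \cdot 1^{2}}{-69} = \left(-2 - 2\right) \left(- \frac{1}{69}\right) = \left(-4\right) \left(- \frac{1}{69}\right) = \frac{4}{69}$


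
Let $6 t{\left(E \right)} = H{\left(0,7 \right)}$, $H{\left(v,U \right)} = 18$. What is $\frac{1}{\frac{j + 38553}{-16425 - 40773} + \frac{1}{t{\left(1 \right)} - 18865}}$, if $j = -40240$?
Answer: $\frac{269717169}{7940749} \approx 33.966$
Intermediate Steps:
$t{\left(E \right)} = 3$ ($t{\left(E \right)} = \frac{1}{6} \cdot 18 = 3$)
$\frac{1}{\frac{j + 38553}{-16425 - 40773} + \frac{1}{t{\left(1 \right)} - 18865}} = \frac{1}{\frac{-40240 + 38553}{-16425 - 40773} + \frac{1}{3 - 18865}} = \frac{1}{- \frac{1687}{-57198} + \frac{1}{-18862}} = \frac{1}{\left(-1687\right) \left(- \frac{1}{57198}\right) - \frac{1}{18862}} = \frac{1}{\frac{1687}{57198} - \frac{1}{18862}} = \frac{1}{\frac{7940749}{269717169}} = \frac{269717169}{7940749}$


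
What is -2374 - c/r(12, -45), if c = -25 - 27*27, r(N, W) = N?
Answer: -13867/6 ≈ -2311.2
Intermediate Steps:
c = -754 (c = -25 - 729 = -754)
-2374 - c/r(12, -45) = -2374 - (-754)/12 = -2374 - 1*(-377/6) = -2374 + 377/6 = -13867/6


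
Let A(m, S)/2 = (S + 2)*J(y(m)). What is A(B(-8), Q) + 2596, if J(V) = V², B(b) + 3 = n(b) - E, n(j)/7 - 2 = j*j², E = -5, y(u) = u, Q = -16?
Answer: -356454876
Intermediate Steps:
n(j) = 14 + 7*j³ (n(j) = 14 + 7*(j*j²) = 14 + 7*j³)
B(b) = 16 + 7*b³ (B(b) = -3 + ((14 + 7*b³) - 1*(-5)) = -3 + ((14 + 7*b³) + 5) = -3 + (19 + 7*b³) = 16 + 7*b³)
A(m, S) = 2*m²*(2 + S) (A(m, S) = 2*((S + 2)*m²) = 2*((2 + S)*m²) = 2*(m²*(2 + S)) = 2*m²*(2 + S))
A(B(-8), Q) + 2596 = 2*(16 + 7*(-8)³)²*(2 - 16) + 2596 = 2*(16 + 7*(-512))²*(-14) + 2596 = 2*(16 - 3584)²*(-14) + 2596 = 2*(-3568)²*(-14) + 2596 = 2*12730624*(-14) + 2596 = -356457472 + 2596 = -356454876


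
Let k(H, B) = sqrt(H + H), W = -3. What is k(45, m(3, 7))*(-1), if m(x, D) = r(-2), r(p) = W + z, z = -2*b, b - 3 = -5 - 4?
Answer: -3*sqrt(10) ≈ -9.4868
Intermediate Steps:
b = -6 (b = 3 + (-5 - 4) = 3 - 9 = -6)
z = 12 (z = -2*(-6) = 12)
r(p) = 9 (r(p) = -3 + 12 = 9)
m(x, D) = 9
k(H, B) = sqrt(2)*sqrt(H) (k(H, B) = sqrt(2*H) = sqrt(2)*sqrt(H))
k(45, m(3, 7))*(-1) = (sqrt(2)*sqrt(45))*(-1) = (sqrt(2)*(3*sqrt(5)))*(-1) = (3*sqrt(10))*(-1) = -3*sqrt(10)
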